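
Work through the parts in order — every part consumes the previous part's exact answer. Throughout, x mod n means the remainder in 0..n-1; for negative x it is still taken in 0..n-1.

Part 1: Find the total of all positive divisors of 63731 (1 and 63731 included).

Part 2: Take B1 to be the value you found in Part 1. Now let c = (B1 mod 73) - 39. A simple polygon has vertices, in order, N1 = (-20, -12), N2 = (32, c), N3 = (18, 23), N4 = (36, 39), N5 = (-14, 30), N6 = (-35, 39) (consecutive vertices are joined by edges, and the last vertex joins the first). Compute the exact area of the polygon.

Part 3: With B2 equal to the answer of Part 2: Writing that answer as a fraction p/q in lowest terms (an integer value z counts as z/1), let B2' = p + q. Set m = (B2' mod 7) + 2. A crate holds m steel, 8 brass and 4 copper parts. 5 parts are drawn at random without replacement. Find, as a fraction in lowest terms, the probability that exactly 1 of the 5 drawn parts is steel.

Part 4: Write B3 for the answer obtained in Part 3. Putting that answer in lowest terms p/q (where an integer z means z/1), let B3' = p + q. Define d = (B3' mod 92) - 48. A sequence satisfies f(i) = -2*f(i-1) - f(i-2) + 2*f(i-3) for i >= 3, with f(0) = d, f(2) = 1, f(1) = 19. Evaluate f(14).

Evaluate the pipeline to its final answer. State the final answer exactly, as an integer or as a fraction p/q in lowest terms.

-751

Part 1: 63731 = 101 * 631; sigma = (1 + 101) * (1 + 631) = 102 * 632 = 64464; answer 64464
Part 2: B1 = 64464; c = -34; cross terms: (-20*-34 - 32*-12)=1064, (32*23 - 18*-34)=1348, (18*39 - 36*23)=-126, (36*30 - -14*39)=1626, (-14*39 - -35*30)=504, (-35*-12 - -20*39)=1200; twice the area = |5616| = 5616; area = 2808; answer 2808
Part 3: B2 = 2808; threaded value p + q = 2809; m = 4; total draws C(16,5) = 4368; favorable C(4,1)*C(12,4) = 1980; P = 165/364; answer 165/364
Part 4: B3 = 165/364; threaded value p + q = 529; d = 21; f(3) = -2*(1) - 1*(19) + 2*(21) = 21; iterating: f(3)=21, f(4)=-5, f(5)=-9, f(6)=65, f(7)=-131, f(8)=179, f(9)=-97, f(10)=-247, f(11)=949, f(12)=-1845, f(13)=2247, f(14)=-751; answer -751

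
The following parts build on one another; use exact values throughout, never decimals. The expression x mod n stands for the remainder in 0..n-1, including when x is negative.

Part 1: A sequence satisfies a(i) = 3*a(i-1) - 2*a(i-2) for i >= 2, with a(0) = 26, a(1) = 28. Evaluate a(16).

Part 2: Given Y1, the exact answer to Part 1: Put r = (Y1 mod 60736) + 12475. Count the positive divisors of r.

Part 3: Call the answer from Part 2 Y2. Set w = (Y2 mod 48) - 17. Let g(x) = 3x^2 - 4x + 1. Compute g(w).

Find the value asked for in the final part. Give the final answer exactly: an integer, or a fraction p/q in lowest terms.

Part 1: a(2) = 3*(28) - 2*(26) = 32; iterating: a(2)=32, a(3)=40, a(4)=56, a(5)=88, a(6)=152, a(7)=280, a(8)=536, a(9)=1048, a(10)=2072, a(11)=4120, a(12)=8216, a(13)=16408, a(14)=32792, a(15)=65560, a(16)=131096; answer 131096
Part 2: Y1 = 131096; r = 22099; 22099 = 7^2 * 11 * 41; number of divisors = (2+1) * (1+1) * (1+1) = 12; answer 12
Part 3: Y2 = 12; w = -5; 3*(-5)^2 - 4*(-5)^1 + 1 = (75) + (20) + (1) = 96; answer 96

96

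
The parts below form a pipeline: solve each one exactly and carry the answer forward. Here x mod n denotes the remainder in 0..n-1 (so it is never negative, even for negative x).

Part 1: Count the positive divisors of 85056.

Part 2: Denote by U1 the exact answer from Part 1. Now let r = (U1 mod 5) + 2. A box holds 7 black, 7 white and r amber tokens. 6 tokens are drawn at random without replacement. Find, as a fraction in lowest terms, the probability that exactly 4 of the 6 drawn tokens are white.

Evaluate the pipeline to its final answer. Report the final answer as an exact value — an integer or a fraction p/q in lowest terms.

Part 1: 85056 = 2^6 * 3 * 443; number of divisors = (6+1) * (1+1) * (1+1) = 28; answer 28
Part 2: U1 = 28; r = 5; total draws C(19,6) = 27132; favorable C(7,4)*C(12,2) = 2310; P = 55/646; answer 55/646

55/646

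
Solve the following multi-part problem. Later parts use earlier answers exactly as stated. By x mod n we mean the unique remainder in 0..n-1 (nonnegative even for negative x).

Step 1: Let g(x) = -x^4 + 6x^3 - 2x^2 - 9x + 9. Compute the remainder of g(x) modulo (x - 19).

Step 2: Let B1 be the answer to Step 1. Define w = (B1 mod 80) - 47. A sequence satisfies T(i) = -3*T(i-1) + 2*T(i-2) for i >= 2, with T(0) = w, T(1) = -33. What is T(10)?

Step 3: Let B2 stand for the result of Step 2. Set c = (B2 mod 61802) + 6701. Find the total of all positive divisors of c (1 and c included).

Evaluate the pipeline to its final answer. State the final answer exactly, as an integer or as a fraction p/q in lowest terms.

Step 1: remainder = value at the root: -1*(19)^4 + 6*(19)^3 - 2*(19)^2 - 9*(19)^1 + 9 = (-130321) + (41154) + (-722) + (-171) + (9) = -90051; answer -90051
Step 2: B1 = -90051; w = -18; T(2) = -3*(-33) + 2*(-18) = 63; iterating: T(2)=63, T(3)=-255, T(4)=891, T(5)=-3183, T(6)=11331, T(7)=-40359, T(8)=143739, T(9)=-511935, T(10)=1823283; answer 1823283
Step 3: B2 = 1823283; c = 37726; 37726 = 2 * 13 * 1451; sigma = (1 + 2) * (1 + 13) * (1 + 1451) = 3 * 14 * 1452 = 60984; answer 60984

60984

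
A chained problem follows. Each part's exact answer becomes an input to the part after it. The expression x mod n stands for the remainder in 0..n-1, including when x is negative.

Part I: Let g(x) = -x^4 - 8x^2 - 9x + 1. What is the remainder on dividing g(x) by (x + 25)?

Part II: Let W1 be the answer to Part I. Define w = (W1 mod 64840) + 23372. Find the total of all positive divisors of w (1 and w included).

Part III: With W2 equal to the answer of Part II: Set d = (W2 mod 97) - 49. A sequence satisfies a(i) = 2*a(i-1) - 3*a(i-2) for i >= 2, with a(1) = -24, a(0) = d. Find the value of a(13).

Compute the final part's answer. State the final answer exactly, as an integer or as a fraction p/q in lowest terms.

Part I: remainder = value at the root: -1*(-25)^4 - 8*(-25)^2 - 9*(-25)^1 + 1 = (-390625) + (-5000) + (225) + (1) = -395399; answer -395399
Part II: W1 = -395399; w = 81853; 81853 is prime, so its only divisors are 1 and 81853; sigma = 1 + 81853 = 81854; answer 81854
Part III: W2 = 81854; d = 34; a(2) = 2*(-24) - 3*(34) = -150; iterating: a(2)=-150, a(3)=-228, a(4)=-6, a(5)=672, a(6)=1362, a(7)=708, a(8)=-2670, a(9)=-7464, a(10)=-6918, a(11)=8556, a(12)=37866, a(13)=50064; answer 50064

50064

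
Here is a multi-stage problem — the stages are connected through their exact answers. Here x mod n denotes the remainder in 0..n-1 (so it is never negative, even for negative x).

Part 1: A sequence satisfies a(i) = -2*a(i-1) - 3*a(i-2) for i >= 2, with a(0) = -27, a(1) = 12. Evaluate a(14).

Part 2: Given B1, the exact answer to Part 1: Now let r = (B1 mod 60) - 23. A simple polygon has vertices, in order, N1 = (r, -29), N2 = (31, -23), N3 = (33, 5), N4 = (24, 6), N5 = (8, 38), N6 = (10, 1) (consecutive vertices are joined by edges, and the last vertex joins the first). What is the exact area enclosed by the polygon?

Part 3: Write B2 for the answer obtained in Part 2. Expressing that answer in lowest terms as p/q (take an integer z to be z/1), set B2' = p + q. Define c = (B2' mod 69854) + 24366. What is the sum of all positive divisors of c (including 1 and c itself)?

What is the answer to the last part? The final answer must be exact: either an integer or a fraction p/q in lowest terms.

28252

Part 1: a(2) = -2*(12) - 3*(-27) = 57; iterating: a(2)=57, a(3)=-150, a(4)=129, a(5)=192, a(6)=-771, a(7)=966, a(8)=381, a(9)=-3660, a(10)=6177, a(11)=-1374, a(12)=-15783, a(13)=35688, a(14)=-24027; answer -24027
Part 2: B1 = -24027; r = 10; cross terms: (10*-23 - 31*-29)=669, (31*5 - 33*-23)=914, (33*6 - 24*5)=78, (24*38 - 8*6)=864, (8*1 - 10*38)=-372, (10*-29 - 10*1)=-300; twice the area = |1853| = 1853; area = 1853/2; answer 1853/2
Part 3: B2 = 1853/2; threaded value p + q = 1855; c = 26221; 26221 = 13 * 2017; sigma = (1 + 13) * (1 + 2017) = 14 * 2018 = 28252; answer 28252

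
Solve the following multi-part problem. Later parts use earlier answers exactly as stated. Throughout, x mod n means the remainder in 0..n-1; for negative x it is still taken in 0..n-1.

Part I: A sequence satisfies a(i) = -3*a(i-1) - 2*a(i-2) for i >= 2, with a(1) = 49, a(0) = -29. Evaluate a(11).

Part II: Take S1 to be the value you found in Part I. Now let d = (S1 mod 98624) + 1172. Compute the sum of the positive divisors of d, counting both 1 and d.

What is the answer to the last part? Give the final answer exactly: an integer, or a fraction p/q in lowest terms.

61344

Part I: a(2) = -3*(49) - 2*(-29) = -89; iterating: a(2)=-89, a(3)=169, a(4)=-329, a(5)=649, a(6)=-1289, a(7)=2569, a(8)=-5129, a(9)=10249, a(10)=-20489, a(11)=40969; answer 40969
Part II: S1 = 40969; d = 42141; 42141 = 3 * 11 * 1277; sigma = (1 + 3) * (1 + 11) * (1 + 1277) = 4 * 12 * 1278 = 61344; answer 61344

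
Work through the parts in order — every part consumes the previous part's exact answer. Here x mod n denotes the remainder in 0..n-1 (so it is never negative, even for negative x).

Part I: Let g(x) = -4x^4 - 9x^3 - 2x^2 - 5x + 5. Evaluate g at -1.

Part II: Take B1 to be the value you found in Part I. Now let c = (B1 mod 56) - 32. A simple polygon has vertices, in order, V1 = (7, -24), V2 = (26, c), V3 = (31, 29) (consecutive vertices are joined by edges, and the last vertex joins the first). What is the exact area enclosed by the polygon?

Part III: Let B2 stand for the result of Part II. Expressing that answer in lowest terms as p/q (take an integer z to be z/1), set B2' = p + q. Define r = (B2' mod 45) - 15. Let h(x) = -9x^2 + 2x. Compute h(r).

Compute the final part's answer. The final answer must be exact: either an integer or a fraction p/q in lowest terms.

Part I: -4*(-1)^4 - 9*(-1)^3 - 2*(-1)^2 - 5*(-1)^1 + 5 = (-4) + (9) + (-2) + (5) + (5) = 13; answer 13
Part II: B1 = 13; c = -19; cross terms: (7*-19 - 26*-24)=491, (26*29 - 31*-19)=1343, (31*-24 - 7*29)=-947; twice the area = |887| = 887; area = 887/2; answer 887/2
Part III: B2 = 887/2; threaded value p + q = 889; r = 19; -9*(19)^2 + 2*(19)^1 = (-3249) + (38) = -3211; answer -3211

-3211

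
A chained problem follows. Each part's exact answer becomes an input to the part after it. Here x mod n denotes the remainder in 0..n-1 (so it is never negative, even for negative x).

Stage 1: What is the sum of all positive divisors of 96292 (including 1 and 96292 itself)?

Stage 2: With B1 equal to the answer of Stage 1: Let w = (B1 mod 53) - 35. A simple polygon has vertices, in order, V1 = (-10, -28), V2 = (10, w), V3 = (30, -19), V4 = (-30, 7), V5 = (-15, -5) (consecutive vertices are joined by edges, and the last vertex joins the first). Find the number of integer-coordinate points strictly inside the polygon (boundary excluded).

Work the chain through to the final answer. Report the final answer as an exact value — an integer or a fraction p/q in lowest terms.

Stage 1: 96292 = 2^2 * 7 * 19 * 181; sigma = (1 + 2 + 4) * (1 + 7) * (1 + 19) * (1 + 181) = 7 * 8 * 20 * 182 = 203840; answer 203840
Stage 2: B1 = 203840; w = -33; cross terms: (-10*-33 - 10*-28)=610, (10*-19 - 30*-33)=800, (30*7 - -30*-19)=-360, (-30*-5 - -15*7)=255, (-15*-28 - -10*-5)=370; twice the area = |1675| = 1675; area = 1675/2; boundary points = 5 + 2 + 2 + 3 + 1 = 13; strictly interior points = area - boundary/2 + 1 = 832; answer 832

832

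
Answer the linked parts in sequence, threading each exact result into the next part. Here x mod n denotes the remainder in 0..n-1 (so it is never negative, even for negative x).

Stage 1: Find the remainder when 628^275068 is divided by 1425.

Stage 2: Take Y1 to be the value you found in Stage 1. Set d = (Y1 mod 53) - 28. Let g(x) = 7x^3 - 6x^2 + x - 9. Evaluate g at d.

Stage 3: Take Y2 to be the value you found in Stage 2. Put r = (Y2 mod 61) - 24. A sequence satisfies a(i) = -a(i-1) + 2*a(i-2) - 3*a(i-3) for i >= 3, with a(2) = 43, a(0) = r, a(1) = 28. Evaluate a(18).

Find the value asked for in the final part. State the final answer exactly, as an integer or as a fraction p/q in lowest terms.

Stage 1: squarings mod 1425: 628^1=628, 628^2=1084, 628^4=856, 628^8=286, 628^16=571, 628^32=1141, 628^64=856, 628^128=286, 628^256=571, 628^512=1141, 628^1024=856, 628^2048=286, 628^4096=571, 628^8192=1141, 628^16384=856, 628^32768=286, 628^65536=571, 628^131072=1141, 628^262144=856; 628^275068 = 628^4 * 628^8 * 628^16 * 628^32 * 628^64 * 628^512 * 628^4096 * 628^8192 * 628^262144 = 286 (mod 1425); answer 286
Stage 2: Y1 = 286; d = -7; 7*(-7)^3 - 6*(-7)^2 + 1*(-7)^1 - 9 = (-2401) + (-294) + (-7) + (-9) = -2711; answer -2711
Stage 3: Y2 = -2711; r = 10; a(3) = -1*(43) + 2*(28) - 3*(10) = -17; iterating: a(3)=-17, a(4)=19, a(5)=-182, a(6)=271, a(7)=-692, a(8)=1780, a(9)=-3977, a(10)=9613, a(11)=-22907, a(12)=54064, a(13)=-128717, a(14)=305566, a(15)=-725192, a(16)=1722475, a(17)=-4089557, a(18)=9710083; answer 9710083

9710083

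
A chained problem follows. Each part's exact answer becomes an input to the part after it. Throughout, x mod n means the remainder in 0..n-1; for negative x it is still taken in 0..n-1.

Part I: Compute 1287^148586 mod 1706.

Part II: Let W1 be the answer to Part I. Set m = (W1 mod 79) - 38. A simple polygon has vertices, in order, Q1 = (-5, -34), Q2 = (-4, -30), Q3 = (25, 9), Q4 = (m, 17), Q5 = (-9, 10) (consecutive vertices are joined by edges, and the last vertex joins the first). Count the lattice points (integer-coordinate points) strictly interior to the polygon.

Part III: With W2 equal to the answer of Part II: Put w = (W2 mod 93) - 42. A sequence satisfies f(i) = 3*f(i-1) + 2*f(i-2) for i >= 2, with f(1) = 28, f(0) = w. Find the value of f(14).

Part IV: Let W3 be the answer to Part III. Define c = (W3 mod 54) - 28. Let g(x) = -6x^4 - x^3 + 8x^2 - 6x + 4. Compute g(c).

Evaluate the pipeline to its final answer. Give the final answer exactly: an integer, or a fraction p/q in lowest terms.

-395356

Part I: squarings mod 1706: 1287^1=1287, 1287^2=1549, 1287^4=765, 1287^8=67, 1287^16=1077, 1287^32=1555, 1287^64=623, 1287^128=867, 1287^256=1049, 1287^512=31, 1287^1024=961, 1287^2048=575, 1287^4096=1367, 1287^8192=619, 1287^16384=1017, 1287^32768=453, 1287^65536=489, 1287^131072=281; 1287^148586 = 1287^2 * 1287^8 * 1287^32 * 1287^64 * 1287^1024 * 1287^16384 * 1287^131072 = 435 (mod 1706); answer 435
Part II: W1 = 435; m = 2; cross terms: (-5*-30 - -4*-34)=14, (-4*9 - 25*-30)=714, (25*17 - 2*9)=407, (2*10 - -9*17)=173, (-9*-34 - -5*10)=356; twice the area = |1664| = 1664; area = 832; boundary points = 1 + 1 + 1 + 1 + 4 = 8; strictly interior points = area - boundary/2 + 1 = 829; answer 829
Part III: W2 = 829; w = 43; f(2) = 3*(28) + 2*(43) = 170; iterating: f(2)=170, f(3)=566, f(4)=2038, f(5)=7246, f(6)=25814, f(7)=91934, f(8)=327430, f(9)=1166158, f(10)=4153334, f(11)=14792318, f(12)=52683622, f(13)=187635502, f(14)=668273750; answer 668273750
Part IV: W3 = 668273750; c = 16; -6*(16)^4 - 1*(16)^3 + 8*(16)^2 - 6*(16)^1 + 4 = (-393216) + (-4096) + (2048) + (-96) + (4) = -395356; answer -395356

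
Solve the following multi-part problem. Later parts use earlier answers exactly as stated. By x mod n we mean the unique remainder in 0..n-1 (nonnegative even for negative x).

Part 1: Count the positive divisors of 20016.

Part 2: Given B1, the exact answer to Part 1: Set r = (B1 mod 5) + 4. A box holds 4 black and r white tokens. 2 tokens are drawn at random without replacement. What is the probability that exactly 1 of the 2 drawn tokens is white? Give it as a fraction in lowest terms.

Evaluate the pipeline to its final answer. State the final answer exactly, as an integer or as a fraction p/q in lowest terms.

Part 1: 20016 = 2^4 * 3^2 * 139; number of divisors = (4+1) * (2+1) * (1+1) = 30; answer 30
Part 2: B1 = 30; r = 4; total draws C(8,2) = 28; favorable C(4,1)*C(4,1) = 16; P = 4/7; answer 4/7

4/7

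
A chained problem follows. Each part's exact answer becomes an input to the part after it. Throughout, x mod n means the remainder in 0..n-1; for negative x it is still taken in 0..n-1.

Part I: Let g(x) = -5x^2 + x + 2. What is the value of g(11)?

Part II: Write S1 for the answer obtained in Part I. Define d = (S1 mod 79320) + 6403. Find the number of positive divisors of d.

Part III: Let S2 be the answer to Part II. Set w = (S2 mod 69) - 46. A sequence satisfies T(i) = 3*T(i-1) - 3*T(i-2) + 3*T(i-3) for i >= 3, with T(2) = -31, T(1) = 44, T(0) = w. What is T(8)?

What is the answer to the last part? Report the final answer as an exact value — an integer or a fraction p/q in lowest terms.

Part I: -5*(11)^2 + 1*(11)^1 + 2 = (-605) + (11) + (2) = -592; answer -592
Part II: S1 = -592; d = 85131; 85131 = 3^4 * 1051; number of divisors = (4+1) * (1+1) = 10; answer 10
Part III: S2 = 10; w = -36; T(3) = 3*(-31) - 3*(44) + 3*(-36) = -333; iterating: T(3)=-333, T(4)=-774, T(5)=-1416, T(6)=-2925, T(7)=-6849, T(8)=-16020; answer -16020

-16020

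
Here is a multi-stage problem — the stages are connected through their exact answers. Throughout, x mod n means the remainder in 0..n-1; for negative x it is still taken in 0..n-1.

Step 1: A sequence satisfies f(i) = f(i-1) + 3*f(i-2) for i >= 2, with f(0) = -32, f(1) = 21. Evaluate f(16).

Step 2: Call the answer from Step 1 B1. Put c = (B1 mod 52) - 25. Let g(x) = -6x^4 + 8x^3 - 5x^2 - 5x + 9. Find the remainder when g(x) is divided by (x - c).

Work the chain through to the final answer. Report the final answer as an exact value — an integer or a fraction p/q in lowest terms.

-678033

Step 1: f(2) = 1*(21) + 3*(-32) = -75; iterating: f(2)=-75, f(3)=-12, f(4)=-237, f(5)=-273, f(6)=-984, f(7)=-1803, f(8)=-4755, f(9)=-10164, f(10)=-24429, f(11)=-54921, f(12)=-128208, f(13)=-292971, f(14)=-677595, f(15)=-1556508, f(16)=-3589293; answer -3589293
Step 2: B1 = -3589293; c = -18; remainder = value at the root: -6*(-18)^4 + 8*(-18)^3 - 5*(-18)^2 - 5*(-18)^1 + 9 = (-629856) + (-46656) + (-1620) + (90) + (9) = -678033; answer -678033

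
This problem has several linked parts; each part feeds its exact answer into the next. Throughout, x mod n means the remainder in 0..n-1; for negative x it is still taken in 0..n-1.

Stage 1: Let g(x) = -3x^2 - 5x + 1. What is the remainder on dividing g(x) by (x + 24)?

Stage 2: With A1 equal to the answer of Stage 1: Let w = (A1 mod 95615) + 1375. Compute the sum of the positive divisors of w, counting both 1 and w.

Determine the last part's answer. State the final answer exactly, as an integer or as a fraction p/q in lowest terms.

Stage 1: remainder = value at the root: -3*(-24)^2 - 5*(-24)^1 + 1 = (-1728) + (120) + (1) = -1607; answer -1607
Stage 2: A1 = -1607; w = 95383; 95383 is prime, so its only divisors are 1 and 95383; sigma = 1 + 95383 = 95384; answer 95384

95384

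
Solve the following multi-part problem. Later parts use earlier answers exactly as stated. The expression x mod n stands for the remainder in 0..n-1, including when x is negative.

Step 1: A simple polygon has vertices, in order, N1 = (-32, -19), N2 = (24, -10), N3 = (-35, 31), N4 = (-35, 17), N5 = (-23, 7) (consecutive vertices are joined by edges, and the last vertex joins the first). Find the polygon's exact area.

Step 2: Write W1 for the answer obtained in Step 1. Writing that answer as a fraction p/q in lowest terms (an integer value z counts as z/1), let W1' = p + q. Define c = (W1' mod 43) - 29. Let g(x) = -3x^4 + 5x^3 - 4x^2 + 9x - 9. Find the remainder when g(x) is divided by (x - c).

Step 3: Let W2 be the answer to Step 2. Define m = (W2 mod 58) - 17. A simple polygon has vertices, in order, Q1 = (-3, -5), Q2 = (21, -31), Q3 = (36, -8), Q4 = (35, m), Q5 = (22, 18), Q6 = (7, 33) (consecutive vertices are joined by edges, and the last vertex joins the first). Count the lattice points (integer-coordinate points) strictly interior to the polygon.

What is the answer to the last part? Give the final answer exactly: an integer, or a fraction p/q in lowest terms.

Step 1: cross terms: (-32*-10 - 24*-19)=776, (24*31 - -35*-10)=394, (-35*17 - -35*31)=490, (-35*7 - -23*17)=146, (-23*-19 - -32*7)=661; twice the area = |2467| = 2467; area = 2467/2; answer 2467/2
Step 2: W1 = 2467/2; threaded value p + q = 2469; c = -11; remainder = value at the root: -3*(-11)^4 + 5*(-11)^3 - 4*(-11)^2 + 9*(-11)^1 - 9 = (-43923) + (-6655) + (-484) + (-99) + (-9) = -51170; answer -51170
Step 3: W2 = -51170; m = 27; cross terms: (-3*-31 - 21*-5)=198, (21*-8 - 36*-31)=948, (36*27 - 35*-8)=1252, (35*18 - 22*27)=36, (22*33 - 7*18)=600, (7*-5 - -3*33)=64; twice the area = |3098| = 3098; area = 1549; boundary points = 2 + 1 + 1 + 1 + 15 + 2 = 22; strictly interior points = area - boundary/2 + 1 = 1539; answer 1539

1539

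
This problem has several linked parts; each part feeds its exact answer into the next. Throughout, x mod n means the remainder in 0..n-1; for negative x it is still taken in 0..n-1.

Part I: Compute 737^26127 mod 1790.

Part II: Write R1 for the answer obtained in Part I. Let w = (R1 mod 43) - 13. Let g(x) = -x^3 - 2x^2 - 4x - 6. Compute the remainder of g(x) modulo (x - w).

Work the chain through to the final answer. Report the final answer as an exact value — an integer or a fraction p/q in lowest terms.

2

Part I: squarings mod 1790: 737^1=737, 737^2=799, 737^4=1161, 737^8=51, 737^16=811, 737^32=791, 737^64=971, 737^128=1301, 737^256=1051, 737^512=171, 737^1024=601, 737^2048=1411, 737^4096=441, 737^8192=1161, 737^16384=51; 737^26127 = 737^1 * 737^2 * 737^4 * 737^8 * 737^512 * 737^1024 * 737^8192 * 737^16384 = 1473 (mod 1790); answer 1473
Part II: R1 = 1473; w = -2; remainder = value at the root: -1*(-2)^3 - 2*(-2)^2 - 4*(-2)^1 - 6 = (8) + (-8) + (8) + (-6) = 2; answer 2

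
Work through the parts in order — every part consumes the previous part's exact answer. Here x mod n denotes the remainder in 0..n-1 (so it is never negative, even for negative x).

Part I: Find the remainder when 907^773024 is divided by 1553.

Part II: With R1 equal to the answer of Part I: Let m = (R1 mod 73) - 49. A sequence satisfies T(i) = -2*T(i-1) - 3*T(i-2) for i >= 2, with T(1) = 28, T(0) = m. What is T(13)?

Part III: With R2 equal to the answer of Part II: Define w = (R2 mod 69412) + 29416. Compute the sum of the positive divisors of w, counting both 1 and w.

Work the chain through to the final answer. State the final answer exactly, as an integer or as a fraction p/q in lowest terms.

Part I: squarings mod 1553: 907^1=907, 907^2=1112, 907^4=356, 907^8=943, 907^16=933, 907^32=809, 907^64=668, 907^128=513, 907^256=712, 907^512=666, 907^1024=951, 907^2048=555, 907^4096=531, 907^8192=868, 907^16384=219, 907^32768=1371, 907^65536=511, 907^131072=217, 907^262144=499, 907^524288=521; 907^773024 = 907^32 * 907^128 * 907^256 * 907^512 * 907^2048 * 907^16384 * 907^32768 * 907^65536 * 907^131072 * 907^524288 = 513 (mod 1553); answer 513
Part II: R1 = 513; m = -47; T(2) = -2*(28) - 3*(-47) = 85; iterating: T(2)=85, T(3)=-254, T(4)=253, T(5)=256, T(6)=-1271, T(7)=1774, T(8)=265, T(9)=-5852, T(10)=10909, T(11)=-4262, T(12)=-24203, T(13)=61192; answer 61192
Part III: R2 = 61192; w = 90608; 90608 = 2^4 * 7 * 809; sigma = (1 + 2 + 4 + 8 + 16) * (1 + 7) * (1 + 809) = 31 * 8 * 810 = 200880; answer 200880

200880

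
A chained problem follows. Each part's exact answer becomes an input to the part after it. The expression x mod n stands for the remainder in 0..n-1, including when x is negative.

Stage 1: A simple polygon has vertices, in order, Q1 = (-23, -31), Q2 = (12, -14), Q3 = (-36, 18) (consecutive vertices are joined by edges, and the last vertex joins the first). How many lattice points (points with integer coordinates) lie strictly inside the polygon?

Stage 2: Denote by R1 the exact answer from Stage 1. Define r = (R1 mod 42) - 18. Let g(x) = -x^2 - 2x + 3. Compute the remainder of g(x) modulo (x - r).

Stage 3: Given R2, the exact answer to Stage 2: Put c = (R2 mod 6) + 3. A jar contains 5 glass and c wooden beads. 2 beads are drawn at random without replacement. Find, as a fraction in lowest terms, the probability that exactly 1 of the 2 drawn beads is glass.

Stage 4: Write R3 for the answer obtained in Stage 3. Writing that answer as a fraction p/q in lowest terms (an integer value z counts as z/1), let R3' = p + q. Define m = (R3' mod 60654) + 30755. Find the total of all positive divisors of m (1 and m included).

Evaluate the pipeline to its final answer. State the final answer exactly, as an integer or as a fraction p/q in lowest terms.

63042

Stage 1: cross terms: (-23*-14 - 12*-31)=694, (12*18 - -36*-14)=-288, (-36*-31 - -23*18)=1530; twice the area = |1936| = 1936; area = 968; boundary points = 1 + 16 + 1 = 18; strictly interior points = area - boundary/2 + 1 = 960; answer 960
Stage 2: R1 = 960; r = 18; remainder = value at the root: -1*(18)^2 - 2*(18)^1 + 3 = (-324) + (-36) + (3) = -357; answer -357
Stage 3: R2 = -357; c = 6; total draws C(11,2) = 55; favorable C(5,1)*C(6,1) = 30; P = 6/11; answer 6/11
Stage 4: R3 = 6/11; threaded value p + q = 17; m = 30772; 30772 = 2^2 * 7^2 * 157; sigma = (1 + 2 + 4) * (1 + 7 + 49) * (1 + 157) = 7 * 57 * 158 = 63042; answer 63042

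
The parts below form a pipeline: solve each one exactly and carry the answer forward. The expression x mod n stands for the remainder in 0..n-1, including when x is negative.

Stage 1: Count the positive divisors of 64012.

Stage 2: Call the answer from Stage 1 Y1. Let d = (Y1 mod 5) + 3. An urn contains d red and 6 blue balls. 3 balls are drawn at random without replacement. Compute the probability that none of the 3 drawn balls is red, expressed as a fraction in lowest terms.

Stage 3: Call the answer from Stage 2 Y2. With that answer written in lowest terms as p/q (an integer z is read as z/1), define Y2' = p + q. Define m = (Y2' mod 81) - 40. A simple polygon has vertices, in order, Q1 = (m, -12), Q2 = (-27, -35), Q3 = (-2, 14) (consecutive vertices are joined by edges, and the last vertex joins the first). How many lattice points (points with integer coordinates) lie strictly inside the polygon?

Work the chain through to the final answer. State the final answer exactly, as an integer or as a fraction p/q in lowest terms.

Stage 1: 64012 = 2^2 * 13 * 1231; number of divisors = (2+1) * (1+1) * (1+1) = 12; answer 12
Stage 2: Y1 = 12; d = 5; total draws C(11,3) = 165; favorable C(6,3) = 20; P = 4/33; answer 4/33
Stage 3: Y2 = 4/33; threaded value p + q = 37; m = -3; cross terms: (-3*-35 - -27*-12)=-219, (-27*14 - -2*-35)=-448, (-2*-12 - -3*14)=66; twice the area = |-601| = 601; area = 601/2; boundary points = 1 + 1 + 1 = 3; strictly interior points = area - boundary/2 + 1 = 300; answer 300

300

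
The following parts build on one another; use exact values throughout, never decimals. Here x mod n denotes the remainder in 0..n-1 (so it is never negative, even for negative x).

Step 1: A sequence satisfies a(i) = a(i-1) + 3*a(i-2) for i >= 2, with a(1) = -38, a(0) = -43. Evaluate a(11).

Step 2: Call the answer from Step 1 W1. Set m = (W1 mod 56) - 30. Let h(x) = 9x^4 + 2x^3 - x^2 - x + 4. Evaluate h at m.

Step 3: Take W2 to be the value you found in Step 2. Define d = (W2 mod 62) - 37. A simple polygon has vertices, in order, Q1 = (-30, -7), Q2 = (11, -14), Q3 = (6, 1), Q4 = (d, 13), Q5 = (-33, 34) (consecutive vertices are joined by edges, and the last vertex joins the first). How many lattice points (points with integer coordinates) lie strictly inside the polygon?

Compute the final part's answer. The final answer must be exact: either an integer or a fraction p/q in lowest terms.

Step 1: a(2) = 1*(-38) + 3*(-43) = -167; iterating: a(2)=-167, a(3)=-281, a(4)=-782, a(5)=-1625, a(6)=-3971, a(7)=-8846, a(8)=-20759, a(9)=-47297, a(10)=-109574, a(11)=-251465; answer -251465
Step 2: W1 = -251465; m = 1; 9*(1)^4 + 2*(1)^3 - 1*(1)^2 - 1*(1)^1 + 4 = (9) + (2) + (-1) + (-1) + (4) = 13; answer 13
Step 3: W2 = 13; d = -24; cross terms: (-30*-14 - 11*-7)=497, (11*1 - 6*-14)=95, (6*13 - -24*1)=102, (-24*34 - -33*13)=-387, (-33*-7 - -30*34)=1251; twice the area = |1558| = 1558; area = 779; boundary points = 1 + 5 + 6 + 3 + 1 = 16; strictly interior points = area - boundary/2 + 1 = 772; answer 772

772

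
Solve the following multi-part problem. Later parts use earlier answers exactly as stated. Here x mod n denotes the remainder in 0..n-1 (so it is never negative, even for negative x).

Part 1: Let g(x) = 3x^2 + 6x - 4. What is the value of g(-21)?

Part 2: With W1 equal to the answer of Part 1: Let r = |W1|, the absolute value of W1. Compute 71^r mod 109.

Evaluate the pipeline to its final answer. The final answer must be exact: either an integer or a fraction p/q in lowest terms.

93

Part 1: 3*(-21)^2 + 6*(-21)^1 - 4 = (1323) + (-126) + (-4) = 1193; answer 1193
Part 2: W1 = 1193; r = 1193; squarings mod 109: 71^1=71, 71^2=27, 71^4=75, 71^8=66, 71^16=105, 71^32=16, 71^64=38, 71^128=27, 71^256=75, 71^512=66, 71^1024=105; 71^1193 = 71^1 * 71^8 * 71^32 * 71^128 * 71^1024 = 93 (mod 109); answer 93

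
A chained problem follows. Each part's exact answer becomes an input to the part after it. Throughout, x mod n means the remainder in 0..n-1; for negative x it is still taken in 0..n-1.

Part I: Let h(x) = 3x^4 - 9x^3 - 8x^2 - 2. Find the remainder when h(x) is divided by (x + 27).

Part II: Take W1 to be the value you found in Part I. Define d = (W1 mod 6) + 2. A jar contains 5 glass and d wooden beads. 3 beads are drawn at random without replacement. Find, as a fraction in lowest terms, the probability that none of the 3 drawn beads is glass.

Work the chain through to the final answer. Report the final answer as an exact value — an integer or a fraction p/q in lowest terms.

4/33

Part I: remainder = value at the root: 3*(-27)^4 - 9*(-27)^3 - 8*(-27)^2 - 2 = (1594323) + (177147) + (-5832) + (-2) = 1765636; answer 1765636
Part II: W1 = 1765636; d = 6; total draws C(11,3) = 165; favorable C(6,3) = 20; P = 4/33; answer 4/33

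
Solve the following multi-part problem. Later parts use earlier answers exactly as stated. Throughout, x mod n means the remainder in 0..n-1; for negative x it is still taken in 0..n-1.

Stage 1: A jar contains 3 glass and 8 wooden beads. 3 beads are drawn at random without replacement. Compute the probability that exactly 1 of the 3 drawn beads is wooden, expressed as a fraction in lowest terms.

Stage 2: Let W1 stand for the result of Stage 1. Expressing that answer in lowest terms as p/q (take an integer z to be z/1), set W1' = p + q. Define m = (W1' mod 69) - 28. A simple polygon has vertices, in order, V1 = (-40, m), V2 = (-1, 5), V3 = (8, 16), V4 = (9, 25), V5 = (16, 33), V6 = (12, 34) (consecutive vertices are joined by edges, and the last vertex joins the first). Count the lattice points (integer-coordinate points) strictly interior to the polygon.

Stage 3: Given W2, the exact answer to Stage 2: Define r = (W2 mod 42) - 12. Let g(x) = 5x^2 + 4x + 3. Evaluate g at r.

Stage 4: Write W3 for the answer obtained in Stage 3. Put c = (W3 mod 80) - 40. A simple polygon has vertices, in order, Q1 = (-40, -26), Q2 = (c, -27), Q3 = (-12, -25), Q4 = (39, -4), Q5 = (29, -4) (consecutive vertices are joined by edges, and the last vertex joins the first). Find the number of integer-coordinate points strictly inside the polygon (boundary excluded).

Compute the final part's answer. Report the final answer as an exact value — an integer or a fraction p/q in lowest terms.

Stage 1: total draws C(11,3) = 165; favorable C(8,1)*C(3,2) = 24; P = 8/55; answer 8/55
Stage 2: W1 = 8/55; threaded value p + q = 63; m = 35; cross terms: (-40*5 - -1*35)=-165, (-1*16 - 8*5)=-56, (8*25 - 9*16)=56, (9*33 - 16*25)=-103, (16*34 - 12*33)=148, (12*35 - -40*34)=1780; twice the area = |1660| = 1660; area = 830; boundary points = 3 + 1 + 1 + 1 + 1 + 1 = 8; strictly interior points = area - boundary/2 + 1 = 827; answer 827
Stage 3: W2 = 827; r = 17; 5*(17)^2 + 4*(17)^1 + 3 = (1445) + (68) + (3) = 1516; answer 1516
Stage 4: W3 = 1516; c = 36; cross terms: (-40*-27 - 36*-26)=2016, (36*-25 - -12*-27)=-1224, (-12*-4 - 39*-25)=1023, (39*-4 - 29*-4)=-40, (29*-26 - -40*-4)=-914; twice the area = |861| = 861; area = 861/2; boundary points = 1 + 2 + 3 + 10 + 1 = 17; strictly interior points = area - boundary/2 + 1 = 423; answer 423

423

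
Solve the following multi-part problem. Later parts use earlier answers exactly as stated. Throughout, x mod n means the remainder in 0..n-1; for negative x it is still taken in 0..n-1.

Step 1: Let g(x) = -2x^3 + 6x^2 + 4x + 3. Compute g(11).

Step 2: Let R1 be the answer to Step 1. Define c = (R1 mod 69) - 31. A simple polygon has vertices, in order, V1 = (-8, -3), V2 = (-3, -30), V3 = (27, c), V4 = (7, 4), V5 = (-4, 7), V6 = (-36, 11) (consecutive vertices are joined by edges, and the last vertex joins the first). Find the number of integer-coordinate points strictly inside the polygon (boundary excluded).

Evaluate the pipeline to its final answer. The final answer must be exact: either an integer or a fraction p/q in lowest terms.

735

Step 1: -2*(11)^3 + 6*(11)^2 + 4*(11)^1 + 3 = (-2662) + (726) + (44) + (3) = -1889; answer -1889
Step 2: R1 = -1889; c = 12; cross terms: (-8*-30 - -3*-3)=231, (-3*12 - 27*-30)=774, (27*4 - 7*12)=24, (7*7 - -4*4)=65, (-4*11 - -36*7)=208, (-36*-3 - -8*11)=196; twice the area = |1498| = 1498; area = 749; boundary points = 1 + 6 + 4 + 1 + 4 + 14 = 30; strictly interior points = area - boundary/2 + 1 = 735; answer 735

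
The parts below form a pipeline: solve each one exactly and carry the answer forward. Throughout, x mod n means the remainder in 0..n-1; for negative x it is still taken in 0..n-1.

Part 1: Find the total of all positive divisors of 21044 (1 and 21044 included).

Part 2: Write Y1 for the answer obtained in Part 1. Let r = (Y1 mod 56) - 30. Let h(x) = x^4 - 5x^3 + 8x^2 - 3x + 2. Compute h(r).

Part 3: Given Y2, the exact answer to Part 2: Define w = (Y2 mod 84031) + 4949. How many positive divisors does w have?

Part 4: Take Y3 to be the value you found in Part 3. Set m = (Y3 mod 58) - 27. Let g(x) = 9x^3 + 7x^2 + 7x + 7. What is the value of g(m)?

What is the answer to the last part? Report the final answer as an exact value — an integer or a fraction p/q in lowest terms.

-105954

Part 1: 21044 = 2^2 * 5261; sigma = (1 + 2 + 4) * (1 + 5261) = 7 * 5262 = 36834; answer 36834
Part 2: Y1 = 36834; r = 12; 1*(12)^4 - 5*(12)^3 + 8*(12)^2 - 3*(12)^1 + 2 = (20736) + (-8640) + (1152) + (-36) + (2) = 13214; answer 13214
Part 3: Y2 = 13214; w = 18163; 18163 = 41 * 443; number of divisors = (1+1) * (1+1) = 4; answer 4
Part 4: Y3 = 4; m = -23; 9*(-23)^3 + 7*(-23)^2 + 7*(-23)^1 + 7 = (-109503) + (3703) + (-161) + (7) = -105954; answer -105954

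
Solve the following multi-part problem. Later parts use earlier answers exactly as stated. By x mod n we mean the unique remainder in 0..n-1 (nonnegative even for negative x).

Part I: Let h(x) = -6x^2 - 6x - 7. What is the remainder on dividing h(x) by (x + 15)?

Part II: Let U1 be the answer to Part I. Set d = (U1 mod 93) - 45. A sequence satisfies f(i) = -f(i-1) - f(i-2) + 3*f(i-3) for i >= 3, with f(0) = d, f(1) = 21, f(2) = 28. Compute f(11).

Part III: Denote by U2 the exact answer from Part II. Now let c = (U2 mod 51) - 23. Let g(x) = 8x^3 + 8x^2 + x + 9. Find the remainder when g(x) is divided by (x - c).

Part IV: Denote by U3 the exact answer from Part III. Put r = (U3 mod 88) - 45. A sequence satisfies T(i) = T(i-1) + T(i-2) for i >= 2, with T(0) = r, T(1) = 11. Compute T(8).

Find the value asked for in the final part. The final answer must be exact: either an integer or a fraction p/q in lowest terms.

-120

Part I: remainder = value at the root: -6*(-15)^2 - 6*(-15)^1 - 7 = (-1350) + (90) + (-7) = -1267; answer -1267
Part II: U1 = -1267; d = -10; f(3) = -1*(28) - 1*(21) + 3*(-10) = -79; iterating: f(3)=-79, f(4)=114, f(5)=49, f(6)=-400, f(7)=693, f(8)=-146, f(9)=-1747, f(10)=3972, f(11)=-2663; answer -2663
Part III: U2 = -2663; c = 17; remainder = value at the root: 8*(17)^3 + 8*(17)^2 + 1*(17)^1 + 9 = (39304) + (2312) + (17) + (9) = 41642; answer 41642
Part IV: U3 = 41642; r = -27; T(2) = 1*(11) + 1*(-27) = -16; iterating: T(2)=-16, T(3)=-5, T(4)=-21, T(5)=-26, T(6)=-47, T(7)=-73, T(8)=-120; answer -120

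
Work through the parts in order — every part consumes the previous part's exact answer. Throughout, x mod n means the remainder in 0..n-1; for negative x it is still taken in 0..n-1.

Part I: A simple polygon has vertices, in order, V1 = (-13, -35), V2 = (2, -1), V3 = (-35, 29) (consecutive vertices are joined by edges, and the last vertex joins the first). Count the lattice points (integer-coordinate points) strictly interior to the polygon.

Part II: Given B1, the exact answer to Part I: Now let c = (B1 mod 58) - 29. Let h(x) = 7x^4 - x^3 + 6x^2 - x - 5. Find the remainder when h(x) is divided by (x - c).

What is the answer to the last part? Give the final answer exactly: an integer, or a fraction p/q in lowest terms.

Part I: cross terms: (-13*-1 - 2*-35)=83, (2*29 - -35*-1)=23, (-35*-35 - -13*29)=1602; twice the area = |1708| = 1708; area = 854; boundary points = 1 + 1 + 2 = 4; strictly interior points = area - boundary/2 + 1 = 853; answer 853
Part II: B1 = 853; c = 12; remainder = value at the root: 7*(12)^4 - 1*(12)^3 + 6*(12)^2 - 1*(12)^1 - 5 = (145152) + (-1728) + (864) + (-12) + (-5) = 144271; answer 144271

144271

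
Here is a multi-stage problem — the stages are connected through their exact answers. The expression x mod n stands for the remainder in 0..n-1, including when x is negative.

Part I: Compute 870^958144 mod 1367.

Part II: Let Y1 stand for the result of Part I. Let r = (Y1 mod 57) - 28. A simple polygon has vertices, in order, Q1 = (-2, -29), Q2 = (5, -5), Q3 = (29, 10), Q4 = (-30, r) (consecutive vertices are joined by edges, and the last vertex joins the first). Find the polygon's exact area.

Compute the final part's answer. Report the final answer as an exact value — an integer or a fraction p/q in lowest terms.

Part I: squarings mod 1367: 870^1=870, 870^2=949, 870^4=1115, 870^8=622, 870^16=23, 870^32=529, 870^64=973, 870^128=765, 870^256=149, 870^512=329, 870^1024=248, 870^2048=1356, 870^4096=121, 870^8192=971, 870^16384=978, 870^32768=951, 870^65536=814, 870^131072=968, 870^262144=629, 870^524288=578; 870^958144 = 870^64 * 870^128 * 870^512 * 870^1024 * 870^2048 * 870^4096 * 870^32768 * 870^131072 * 870^262144 * 870^524288 = 1256 (mod 1367); answer 1256
Part II: Y1 = 1256; r = -26; cross terms: (-2*-5 - 5*-29)=155, (5*10 - 29*-5)=195, (29*-26 - -30*10)=-454, (-30*-29 - -2*-26)=818; twice the area = |714| = 714; area = 357; answer 357

357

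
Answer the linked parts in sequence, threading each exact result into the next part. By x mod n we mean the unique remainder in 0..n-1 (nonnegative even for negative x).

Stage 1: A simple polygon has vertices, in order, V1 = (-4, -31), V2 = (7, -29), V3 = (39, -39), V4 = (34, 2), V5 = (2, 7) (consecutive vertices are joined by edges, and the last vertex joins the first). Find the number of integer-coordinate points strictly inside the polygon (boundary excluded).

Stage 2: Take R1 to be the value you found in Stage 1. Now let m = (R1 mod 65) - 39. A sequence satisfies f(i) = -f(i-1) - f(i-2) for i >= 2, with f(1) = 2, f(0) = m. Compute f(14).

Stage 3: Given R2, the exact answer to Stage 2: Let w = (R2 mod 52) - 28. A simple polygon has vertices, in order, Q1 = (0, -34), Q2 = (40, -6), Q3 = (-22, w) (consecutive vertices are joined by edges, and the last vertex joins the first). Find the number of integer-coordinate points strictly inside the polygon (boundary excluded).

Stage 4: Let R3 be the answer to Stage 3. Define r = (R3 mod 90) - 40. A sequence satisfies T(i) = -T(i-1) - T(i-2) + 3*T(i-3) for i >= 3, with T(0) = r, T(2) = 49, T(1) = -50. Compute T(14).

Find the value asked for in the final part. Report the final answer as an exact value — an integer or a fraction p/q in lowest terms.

Stage 1: cross terms: (-4*-29 - 7*-31)=333, (7*-39 - 39*-29)=858, (39*2 - 34*-39)=1404, (34*7 - 2*2)=234, (2*-31 - -4*7)=-34; twice the area = |2795| = 2795; area = 2795/2; boundary points = 1 + 2 + 1 + 1 + 2 = 7; strictly interior points = area - boundary/2 + 1 = 1395; answer 1395
Stage 2: R1 = 1395; m = -9; f(2) = -1*(2) - 1*(-9) = 7; iterating: f(2)=7, f(3)=-9, f(4)=2, f(5)=7, f(6)=-9, f(7)=2, f(8)=7, f(9)=-9, f(10)=2, f(11)=7, f(12)=-9, f(13)=2, f(14)=7; answer 7
Stage 3: R2 = 7; w = -21; cross terms: (0*-6 - 40*-34)=1360, (40*-21 - -22*-6)=-972, (-22*-34 - 0*-21)=748; twice the area = |1136| = 1136; area = 568; boundary points = 4 + 1 + 1 = 6; strictly interior points = area - boundary/2 + 1 = 566; answer 566
Stage 4: R3 = 566; r = -14; T(3) = -1*(49) - 1*(-50) + 3*(-14) = -41; iterating: T(3)=-41, T(4)=-158, T(5)=346, T(6)=-311, T(7)=-509, T(8)=1858, T(9)=-2282, T(10)=-1103, T(11)=8959, T(12)=-14702, T(13)=2434, T(14)=39145; answer 39145

39145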